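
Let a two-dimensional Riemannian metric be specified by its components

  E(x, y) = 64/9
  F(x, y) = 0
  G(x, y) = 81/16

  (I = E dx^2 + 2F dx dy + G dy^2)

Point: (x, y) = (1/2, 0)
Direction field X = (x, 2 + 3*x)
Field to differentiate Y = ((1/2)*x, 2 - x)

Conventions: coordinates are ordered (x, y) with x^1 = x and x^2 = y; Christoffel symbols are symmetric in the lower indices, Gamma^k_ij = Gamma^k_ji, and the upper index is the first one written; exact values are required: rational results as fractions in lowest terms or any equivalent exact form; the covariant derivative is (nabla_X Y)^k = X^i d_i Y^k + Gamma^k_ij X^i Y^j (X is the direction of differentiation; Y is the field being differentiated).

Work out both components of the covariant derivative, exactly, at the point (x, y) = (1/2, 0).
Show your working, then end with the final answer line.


E = 64/9, F = 0, G = 81/16 at the point
E_x = 0, E_y = 0, F_x = 0, F_y = 0, G_x = 0, G_y = 0
EG - F^2 = 36;  g^inv = (1/36) * [[81/16, 0], [0, 64/9]]
first-kind symbols [ij,l] = (1/2)(d_i g_jl + d_j g_il - d_l g_ij): [xx,x] = E_x/2 = 0, [xx,y] = F_x - E_y/2 = 0, [xy,x] = E_y/2 = 0, [xy,y] = G_x/2 = 0, [yy,x] = F_y - G_x/2 = 0, [yy,y] = G_y/2 = 0
Gamma^x_ij = (G*[ij,x] - F*[ij,y])/(EG - F^2), Gamma^y_ij = (E*[ij,y] - F*[ij,x])/(EG - F^2)
Gamma_xxx = 0, Gamma_xxy = 0, Gamma_xyy = 0, Gamma_yxx = 0, Gamma_yxy = 0, Gamma_yyy = 0
X = (1/2, 7/2), Y = (1/4, 3/2) at the point

Answer: (nabla_X Y)^x = 1/4, (nabla_X Y)^y = -1/2


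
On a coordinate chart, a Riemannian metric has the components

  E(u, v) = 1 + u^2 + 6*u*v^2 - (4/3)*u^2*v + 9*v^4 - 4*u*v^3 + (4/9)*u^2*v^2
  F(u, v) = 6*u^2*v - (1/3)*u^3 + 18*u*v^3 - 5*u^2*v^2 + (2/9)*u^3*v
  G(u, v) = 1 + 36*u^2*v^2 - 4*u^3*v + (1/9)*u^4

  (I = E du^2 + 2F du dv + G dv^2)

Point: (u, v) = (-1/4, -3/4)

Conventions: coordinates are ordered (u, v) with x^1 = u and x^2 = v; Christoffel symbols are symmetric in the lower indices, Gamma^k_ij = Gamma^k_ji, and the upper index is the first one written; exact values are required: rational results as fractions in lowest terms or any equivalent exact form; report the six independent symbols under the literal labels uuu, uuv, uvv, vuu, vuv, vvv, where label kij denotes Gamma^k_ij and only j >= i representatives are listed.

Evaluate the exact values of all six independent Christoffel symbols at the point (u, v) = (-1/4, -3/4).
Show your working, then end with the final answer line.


E = 697/256, F = 371/256, G = 5113/2304 at the point
E_u = 63/16, E_v = -91/8, F_u = -129/32, F_v = -1945/288, G_u = -689/72, G_v = -53/16
EG - F^2 = 4541/1152;  g^inv = (1152/4541) * [[5113/2304, -371/256], [-371/256, 697/256]]
first-kind symbols [ij,l] = (1/2)(d_i g_jl + d_j g_il - d_l g_ij): [uu,u] = E_u/2 = 63/32, [uu,v] = F_u - E_v/2 = 53/32, [uv,u] = E_v/2 = -91/16, [uv,v] = G_u/2 = -689/144, [vv,u] = F_v - G_u/2 = -63/32, [vv,v] = G_v/2 = -53/32
Gamma^u_ij = (G*[ij,u] - F*[ij,v])/(EG - F^2), Gamma^v_ij = (E*[ij,v] - F*[ij,u])/(EG - F^2)

Answer: Gamma_uuu = 2268/4541, Gamma_uuv = -6552/4541, Gamma_uvv = -2268/4541, Gamma_vuu = 1908/4541, Gamma_vuv = -5512/4541, Gamma_vvv = -1908/4541


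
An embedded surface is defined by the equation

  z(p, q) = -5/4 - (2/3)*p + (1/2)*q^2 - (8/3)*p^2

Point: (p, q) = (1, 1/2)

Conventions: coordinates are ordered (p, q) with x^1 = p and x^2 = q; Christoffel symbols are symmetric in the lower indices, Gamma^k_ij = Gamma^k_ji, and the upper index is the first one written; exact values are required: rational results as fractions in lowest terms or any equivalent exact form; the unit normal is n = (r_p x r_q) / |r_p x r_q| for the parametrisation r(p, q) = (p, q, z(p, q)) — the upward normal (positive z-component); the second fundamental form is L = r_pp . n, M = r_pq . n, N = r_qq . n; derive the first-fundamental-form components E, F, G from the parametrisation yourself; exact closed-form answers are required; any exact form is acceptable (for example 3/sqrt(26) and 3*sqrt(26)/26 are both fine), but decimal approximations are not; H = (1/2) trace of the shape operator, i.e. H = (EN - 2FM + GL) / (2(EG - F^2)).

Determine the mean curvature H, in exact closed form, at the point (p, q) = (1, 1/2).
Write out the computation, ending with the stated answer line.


z_p = -6, z_q = 1/2, z_pp = -16/3, z_pq = 0, z_qq = 1
E = 37, F = -3, G = 5/4; answer radicand W^2 = 149/4
unnormalised second-form numerators: l = -16/3, m = 0, n = 1; L = l/sqrt(149/4), and similarly M = m/sqrt(W^2), N = n/sqrt(W^2)
H = (E*n - 2*F*m + G*l) / (2*(EG - F^2)*sqrt(W^2)); E*n - 2*F*m + G*l = 91/3, EG - F^2 = 149/4, so H = (182/447)/sqrt(149/4)

Answer: H = 364*sqrt(149)/66603


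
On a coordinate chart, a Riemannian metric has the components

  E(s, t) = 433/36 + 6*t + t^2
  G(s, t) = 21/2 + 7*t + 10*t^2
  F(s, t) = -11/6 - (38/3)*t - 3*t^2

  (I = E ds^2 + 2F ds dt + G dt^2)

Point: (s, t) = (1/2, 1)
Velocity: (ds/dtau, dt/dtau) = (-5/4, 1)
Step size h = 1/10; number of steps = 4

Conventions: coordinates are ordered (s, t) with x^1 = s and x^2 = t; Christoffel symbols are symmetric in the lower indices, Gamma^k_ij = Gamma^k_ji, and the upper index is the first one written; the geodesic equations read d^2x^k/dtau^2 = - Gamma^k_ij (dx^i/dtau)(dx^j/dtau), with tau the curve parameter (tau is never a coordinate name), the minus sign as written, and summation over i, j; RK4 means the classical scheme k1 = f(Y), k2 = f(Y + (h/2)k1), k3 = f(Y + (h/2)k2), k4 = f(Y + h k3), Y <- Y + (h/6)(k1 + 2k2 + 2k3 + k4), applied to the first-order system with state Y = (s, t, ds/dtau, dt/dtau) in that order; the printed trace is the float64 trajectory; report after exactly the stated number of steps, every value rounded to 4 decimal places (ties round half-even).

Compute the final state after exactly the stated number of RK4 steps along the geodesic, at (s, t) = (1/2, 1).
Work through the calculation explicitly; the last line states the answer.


f(Y) = (ds/dtau, dt/dtau, -Gamma^s_ij Y'^i Y'^j, -Gamma^t_ij Y'^i Y'^j) with the Gammas evaluated at the stage position; h = 0.100000; intermediate values shown to 6 dp
step 0: s = 0.5000, t = 1.0000, ds/dtau = -1.2500, dt/dtau = 1.0000
step 1:
  k1: at (s, t) = (0.500000, 1.000000), (ds/dtau, dt/dtau) = (-1.250000, 1.000000); Gamma_sss = -0.322560, Gamma_sst = 0.506880, Gamma_stt = -1.276800, Gamma_tss = -0.350720, Gamma_tst = 0.322560, Gamma_ttt = -0.321600; k1 = (-1.250000, 1.000000, 3.048000, 1.676000)
  k2: at (s, t) = (0.437500, 1.050000), (ds/dtau, dt/dtau) = (-1.097600, 1.083800); Gamma_sss = -0.337966, Gamma_sst = 0.529193, Gamma_stt = -1.310003, Gamma_tss = -0.356099, Gamma_tst = 0.337966, Gamma_ttt = -0.351776; k2 = (-1.097600, 1.083800, 3.204949, 1.646281)
  k3: at (s, t) = (0.445120, 1.054190), (ds/dtau, dt/dtau) = (-1.089753, 1.082314); Gamma_sss = -0.339271, Gamma_sst = 0.531108, Gamma_stt = -1.312886, Gamma_tss = -0.356561, Gamma_tst = 0.339271, Gamma_ttt = -0.354340; k3 = (-1.089753, 1.082314, 3.193658, 1.638822)
  k4: at (s, t) = (0.391025, 1.108231), (ds/dtau, dt/dtau) = (-0.930634, 1.163882); Gamma_sss = -0.356298, Gamma_sst = 0.556423, Gamma_stt = -1.351496, Gamma_tss = -0.362673, Gamma_tst = 0.356298, Gamma_ttt = -0.387919; k4 = (-0.930634, 1.163882, 3.344727, 1.611435)
  Y <- Y + (h/6)(k1 + 2k2 + 2k3 + k4): s = 0.3907, t = 1.1083, ds/dtau = -0.9302, dt/dtau = 1.1643
step 2:
  k1: at (s, t) = (0.390744, 1.108269), (ds/dtau, dt/dtau) = (-0.930168, 1.164294); Gamma_sss = -0.356310, Gamma_sst = 0.556441, Gamma_stt = -1.351524, Gamma_tss = -0.362677, Gamma_tst = 0.356310, Gamma_ttt = -0.387943; k1 = (-0.930168, 1.164294, 3.345622, 1.611439)
  k2: at (s, t) = (0.344236, 1.166483), (ds/dtau, dt/dtau) = (-0.762887, 1.244866); Gamma_sss = -0.375087, Gamma_sst = 0.585037, Gamma_stt = -1.396127, Gamma_tss = -0.369586, Gamma_tst = 0.375087, Gamma_ttt = -0.425202; k2 = (-0.762887, 1.244866, 3.493075, 1.586464)
  k3: at (s, t) = (0.352600, 1.170512), (ds/dtau, dt/dtau) = (-0.755514, 1.243617); Gamma_sss = -0.376404, Gamma_sst = 0.587067, Gamma_stt = -1.399332, Gamma_tss = -0.370077, Gamma_tst = 0.376404, Gamma_ttt = -0.427824; k3 = (-0.755514, 1.243617, 3.482218, 1.580222)
  k4: at (s, t) = (0.315193, 1.232630), (ds/dtau, dt/dtau) = (-0.581946, 1.322316); Gamma_sss = -0.397013, Gamma_sst = 0.619246, Gamma_stt = -1.450713, Gamma_tss = -0.377855, Gamma_tst = 0.397013, Gamma_ttt = -0.468977; k4 = (-0.581946, 1.322316, 3.624092, 1.558997)
  Y <- Y + (h/6)(k1 + 2k2 + 2k3 + k4): s = 0.3149, t = 1.2327, ds/dtau = -0.5815, dt/dtau = 1.3227
step 3:
  k1: at (s, t) = (0.314929, 1.232661), (ds/dtau, dt/dtau) = (-0.581496, 1.322691); Gamma_sss = -0.397024, Gamma_sst = 0.619262, Gamma_stt = -1.450739, Gamma_tss = -0.377859, Gamma_tst = 0.397024, Gamma_ttt = -0.468998; k1 = (-0.581496, 1.322691, 3.624931, 1.559019)
  k2: at (s, t) = (0.285854, 1.298796), (ds/dtau, dt/dtau) = (-0.400249, 1.400642); Gamma_sss = -0.419621, Gamma_sst = 0.655355, Gamma_stt = -1.509610, Gamma_tss = -0.386585, Gamma_tst = 0.419621, Gamma_ttt = -0.514380; k2 = (-0.400249, 1.400642, 3.763565, 1.541524)
  k3: at (s, t) = (0.294917, 1.302694), (ds/dtau, dt/dtau) = (-0.393318, 1.399767); Gamma_sss = -0.420975, Gamma_sst = 0.657543, Gamma_stt = -1.513217, Gamma_tss = -0.387114, Gamma_tst = 0.420975, Gamma_ttt = -0.517107; k3 = (-0.393318, 1.399767, 3.754067, 1.536617)
  k4: at (s, t) = (0.275597, 1.372638), (ds/dtau, dt/dtau) = (-0.206089, 1.476352); Gamma_sss = -0.445713, Gamma_sst = 0.697978, Gamma_stt = -1.580614, Gamma_tss = -0.396886, Gamma_tst = 0.445713, Gamma_ttt = -0.567074; k4 = (-0.206089, 1.476352, 3.888798, 1.524086)
  Y <- Y + (h/6)(k1 + 2k2 + 2k3 + k4): s = 0.2754, t = 1.3727, ds/dtau = -0.2057, dt/dtau = 1.4767
step 4:
  k1: at (s, t) = (0.275350, 1.372659), (ds/dtau, dt/dtau) = (-0.205679, 1.476681); Gamma_sss = -0.445721, Gamma_sst = 0.697990, Gamma_stt = -1.580635, Gamma_tss = -0.396889, Gamma_tst = 0.445721, Gamma_ttt = -0.567089; k1 = (-0.205679, 1.476681, 3.889557, 1.524128)
  k2: at (s, t) = (0.265066, 1.446493), (ds/dtau, dt/dtau) = (-0.011202, 1.552887); Gamma_sss = -0.472790, Gamma_sst = 0.743169, Gamma_stt = -1.657433, Gamma_tss = -0.407798, Gamma_tst = 0.472790, Gamma_ttt = -0.622046; k2 = (-0.011202, 1.552887, 4.022743, 1.516538)
  k3: at (s, t) = (0.274790, 1.450303), (ds/dtau, dt/dtau) = (-0.004542, 1.552507); Gamma_sss = -0.474215, Gamma_sst = 0.745572, Gamma_stt = -1.661558, Gamma_tss = -0.408378, Gamma_tst = 0.474215, Gamma_ttt = -0.624947; k3 = (-0.004542, 1.552507, 4.015345, 1.512993)
  k4: at (s, t) = (0.274896, 1.527910), (ds/dtau, dt/dtau) = (0.195855, 1.627980); Gamma_sss = -0.503867, Gamma_sst = 0.796104, Gamma_stt = -1.749164, Gamma_tss = -0.420564, Gamma_tst = 0.503867, Gamma_ttt = -0.685456; k4 = (0.195855, 1.627980, 4.147498, 1.511494)
  Y <- Y + (h/6)(k1 + 2k2 + 2k3 + k4): s = 0.2747, t = 1.5279, ds/dtau = 0.1962, dt/dtau = 1.6283

Answer: s = 0.2747, t = 1.5279, ds/dtau = 0.1962, dt/dtau = 1.6283


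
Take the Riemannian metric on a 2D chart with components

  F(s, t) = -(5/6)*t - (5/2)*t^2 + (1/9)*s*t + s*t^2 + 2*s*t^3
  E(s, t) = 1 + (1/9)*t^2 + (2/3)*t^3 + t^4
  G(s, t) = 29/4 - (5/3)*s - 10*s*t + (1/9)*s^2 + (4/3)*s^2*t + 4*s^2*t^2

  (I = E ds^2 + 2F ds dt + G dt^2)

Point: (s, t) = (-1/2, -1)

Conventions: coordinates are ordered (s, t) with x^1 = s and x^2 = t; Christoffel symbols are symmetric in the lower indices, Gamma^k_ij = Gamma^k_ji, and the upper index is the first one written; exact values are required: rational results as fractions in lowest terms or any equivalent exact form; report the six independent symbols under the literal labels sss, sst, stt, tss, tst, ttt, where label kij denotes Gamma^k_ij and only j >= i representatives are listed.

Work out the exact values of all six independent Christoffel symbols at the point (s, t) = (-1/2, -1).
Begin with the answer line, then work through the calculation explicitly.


Answer: Gamma_sss = 0, Gamma_sst = -5/19, Gamma_stt = -3/19, Gamma_tss = 0, Gamma_tst = 25/38, Gamma_ttt = 15/38

E = 13/9, F = -10/9, G = 34/9 at the point
E_s = 0, E_t = -20/9, F_s = -10/9, F_t = 19/9, G_s = 50/9, G_t = 10/3
EG - F^2 = 38/9;  g^inv = (9/38) * [[34/9, 10/9], [10/9, 13/9]]
first-kind symbols [ij,l] = (1/2)(d_i g_jl + d_j g_il - d_l g_ij): [ss,s] = E_s/2 = 0, [ss,t] = F_s - E_t/2 = 0, [st,s] = E_t/2 = -10/9, [st,t] = G_s/2 = 25/9, [tt,s] = F_t - G_s/2 = -2/3, [tt,t] = G_t/2 = 5/3
Gamma^s_ij = (G*[ij,s] - F*[ij,t])/(EG - F^2), Gamma^t_ij = (E*[ij,t] - F*[ij,s])/(EG - F^2)


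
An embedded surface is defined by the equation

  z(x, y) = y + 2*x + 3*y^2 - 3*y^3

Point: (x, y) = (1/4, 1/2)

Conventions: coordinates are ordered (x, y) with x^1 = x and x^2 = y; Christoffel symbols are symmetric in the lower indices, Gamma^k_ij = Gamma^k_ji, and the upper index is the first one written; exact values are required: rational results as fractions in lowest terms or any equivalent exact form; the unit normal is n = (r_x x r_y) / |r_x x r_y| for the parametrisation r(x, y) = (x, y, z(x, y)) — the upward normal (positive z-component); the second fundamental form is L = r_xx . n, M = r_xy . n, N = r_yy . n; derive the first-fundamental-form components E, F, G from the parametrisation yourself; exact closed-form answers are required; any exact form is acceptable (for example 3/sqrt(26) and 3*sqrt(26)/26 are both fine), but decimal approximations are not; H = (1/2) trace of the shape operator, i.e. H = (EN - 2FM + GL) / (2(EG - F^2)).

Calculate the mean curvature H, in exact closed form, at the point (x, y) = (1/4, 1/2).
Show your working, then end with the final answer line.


z_x = 2, z_y = 7/4, z_xx = 0, z_xy = 0, z_yy = -3
E = 5, F = 7/2, G = 65/16; answer radicand W^2 = 129/16
unnormalised second-form numerators: l = 0, m = 0, n = -3; L = l/sqrt(129/16), and similarly M = m/sqrt(W^2), N = n/sqrt(W^2)
H = (E*n - 2*F*m + G*l) / (2*(EG - F^2)*sqrt(W^2)); E*n - 2*F*m + G*l = -15, EG - F^2 = 129/16, so H = (-40/43)/sqrt(129/16)

Answer: H = -160*sqrt(129)/5547


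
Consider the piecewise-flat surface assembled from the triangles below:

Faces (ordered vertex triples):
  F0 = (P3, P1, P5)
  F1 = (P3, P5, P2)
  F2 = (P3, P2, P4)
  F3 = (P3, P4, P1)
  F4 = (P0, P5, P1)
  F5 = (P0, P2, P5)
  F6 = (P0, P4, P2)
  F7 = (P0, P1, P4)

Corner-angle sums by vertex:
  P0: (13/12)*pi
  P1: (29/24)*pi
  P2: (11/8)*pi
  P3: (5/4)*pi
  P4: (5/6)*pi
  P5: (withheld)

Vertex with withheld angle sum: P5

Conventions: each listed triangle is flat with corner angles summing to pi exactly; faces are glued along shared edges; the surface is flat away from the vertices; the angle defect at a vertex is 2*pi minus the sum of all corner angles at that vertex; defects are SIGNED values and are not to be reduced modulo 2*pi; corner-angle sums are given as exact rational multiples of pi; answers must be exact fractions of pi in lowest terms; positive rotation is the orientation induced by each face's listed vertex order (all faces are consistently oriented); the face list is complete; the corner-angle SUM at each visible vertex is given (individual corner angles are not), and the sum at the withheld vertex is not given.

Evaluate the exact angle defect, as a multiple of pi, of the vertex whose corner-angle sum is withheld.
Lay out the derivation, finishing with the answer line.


V = 6, E = 12, F = 8; chi = V - E + F = 2
Gauss-Bonnet: total defect = 2*pi*chi = 4*pi; visible defects sum to (17/4)*pi

Answer: defect(P5) = -pi/4


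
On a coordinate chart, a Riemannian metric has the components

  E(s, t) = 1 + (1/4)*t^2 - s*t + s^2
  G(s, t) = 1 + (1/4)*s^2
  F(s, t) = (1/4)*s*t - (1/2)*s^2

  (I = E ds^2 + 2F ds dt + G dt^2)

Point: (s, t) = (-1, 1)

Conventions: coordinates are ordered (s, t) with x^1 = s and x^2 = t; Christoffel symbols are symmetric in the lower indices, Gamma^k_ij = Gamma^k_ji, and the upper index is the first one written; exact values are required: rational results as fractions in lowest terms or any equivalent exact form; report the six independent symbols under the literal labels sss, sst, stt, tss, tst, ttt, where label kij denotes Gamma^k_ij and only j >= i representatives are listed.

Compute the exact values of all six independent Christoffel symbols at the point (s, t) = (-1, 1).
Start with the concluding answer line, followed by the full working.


Answer: Gamma_sss = -3/7, Gamma_sst = 3/14, Gamma_stt = 0, Gamma_tss = 1/7, Gamma_tst = -1/14, Gamma_ttt = 0

E = 13/4, F = -3/4, G = 5/4 at the point
E_s = -3, E_t = 3/2, F_s = 5/4, F_t = -1/4, G_s = -1/2, G_t = 0
EG - F^2 = 7/2;  g^inv = (2/7) * [[5/4, 3/4], [3/4, 13/4]]
first-kind symbols [ij,l] = (1/2)(d_i g_jl + d_j g_il - d_l g_ij): [ss,s] = E_s/2 = -3/2, [ss,t] = F_s - E_t/2 = 1/2, [st,s] = E_t/2 = 3/4, [st,t] = G_s/2 = -1/4, [tt,s] = F_t - G_s/2 = 0, [tt,t] = G_t/2 = 0
Gamma^s_ij = (G*[ij,s] - F*[ij,t])/(EG - F^2), Gamma^t_ij = (E*[ij,t] - F*[ij,s])/(EG - F^2)


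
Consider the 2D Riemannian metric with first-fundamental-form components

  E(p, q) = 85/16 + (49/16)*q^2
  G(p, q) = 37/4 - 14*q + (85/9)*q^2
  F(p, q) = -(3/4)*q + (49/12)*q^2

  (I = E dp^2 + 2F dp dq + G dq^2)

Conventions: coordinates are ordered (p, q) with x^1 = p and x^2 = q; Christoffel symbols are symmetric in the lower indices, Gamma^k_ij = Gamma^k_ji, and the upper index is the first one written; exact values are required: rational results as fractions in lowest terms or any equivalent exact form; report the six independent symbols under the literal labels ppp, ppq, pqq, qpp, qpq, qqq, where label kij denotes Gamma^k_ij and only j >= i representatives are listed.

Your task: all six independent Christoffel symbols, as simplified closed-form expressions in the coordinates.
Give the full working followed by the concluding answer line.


E = 85/16 + (49/16)*q^2; F = -(3/4)*q + (49/12)*q^2; G = 37/4 - 14*q + (85/9)*q^2
Gamma^k_ij = (1/2) g^{kl} (d_i g_jl + d_j g_il - d_l g_ij), with g^inv = (1/(EG-F^2)) [[G, -F], [-F, E]]
first partials: E_p = 0, E_q = (49/8)*q, F_p = 0, F_q = -3/4 + (49/6)*q, G_p = 0, G_q = -14 + (170/9)*q
D = EG - F^2 = 3145/64 - (595/8)*q + (44893/576)*q^2 - (147/4)*q^3 + (49/4)*q^4
expanded: Gamma^p_pp = (G E_p - 2F F_p + F E_q)/(2D), Gamma^p_pq = (G E_q - F G_p)/(2D), Gamma^p_qq = (2G F_q - G G_p - F G_q)/(2D), Gamma^q_pp = (2E F_p - E E_q - F E_p)/(2D), Gamma^q_pq = (E G_p - F E_q)/(2D), Gamma^q_qq = (E G_q - 2F F_q + F G_p)/(2D); substitute and cancel common factors

Answer: Gamma_ppp = (7203*q^3 - 1323*q^2)/(7056*q^4 - 21168*q^3 + 44893*q^2 - 42840*q + 28305), Gamma_ppq = (16660*q^3 - 24696*q^2 + 16317*q)/(7056*q^4 - 21168*q^3 + 44893*q^2 - 42840*q + 28305), Gamma_pqq = (66640*q^3 - 148176*q^2 + 139608*q - 11988)/(21168*q^4 - 63504*q^3 + 134679*q^2 - 128520*q + 84915), Gamma_qpp = (-21609*q^3 - 37485*q)/(28224*q^4 - 84672*q^3 + 179572*q^2 - 171360*q + 113220), Gamma_qpq = (-7203*q^3 + 1323*q^2)/(7056*q^4 - 21168*q^3 + 44893*q^2 - 42840*q + 28305), Gamma_qqq = (-2548*q^3 - 7056*q^2 + 28576*q - 21420)/(7056*q^4 - 21168*q^3 + 44893*q^2 - 42840*q + 28305)


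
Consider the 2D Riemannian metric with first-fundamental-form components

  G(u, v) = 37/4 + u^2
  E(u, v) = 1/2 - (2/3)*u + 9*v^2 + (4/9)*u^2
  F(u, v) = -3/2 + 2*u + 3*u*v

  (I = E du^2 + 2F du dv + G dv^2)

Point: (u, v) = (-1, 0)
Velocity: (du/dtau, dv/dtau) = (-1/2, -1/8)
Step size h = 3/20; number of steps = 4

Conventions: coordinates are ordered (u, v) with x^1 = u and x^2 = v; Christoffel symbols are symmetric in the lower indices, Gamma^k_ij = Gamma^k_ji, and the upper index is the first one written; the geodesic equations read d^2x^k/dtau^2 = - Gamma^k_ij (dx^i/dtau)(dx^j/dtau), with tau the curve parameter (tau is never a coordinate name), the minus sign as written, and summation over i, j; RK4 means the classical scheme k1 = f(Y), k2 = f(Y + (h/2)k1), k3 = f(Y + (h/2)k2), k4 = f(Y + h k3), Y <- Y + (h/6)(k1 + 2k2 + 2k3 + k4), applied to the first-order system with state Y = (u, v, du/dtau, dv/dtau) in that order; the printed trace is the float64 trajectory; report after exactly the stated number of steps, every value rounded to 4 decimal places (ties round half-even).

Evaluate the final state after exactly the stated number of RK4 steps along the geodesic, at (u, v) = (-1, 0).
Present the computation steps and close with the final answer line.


f(Y) = (du/dtau, dv/dtau, -Gamma^u_ij Y'^i Y'^j, -Gamma^v_ij Y'^i Y'^j) with the Gammas evaluated at the stage position; h = 0.150000; intermediate values shown to 6 dp
step 0: u = -1.0000, v = 0.0000, du/dtau = -0.5000, dv/dtau = -0.1250
step 1:
  k1: at (u, v) = (-1.000000, 0.000000), (du/dtau, dv/dtau) = (-0.500000, -0.125000); Gamma_uuu = -0.228013, Gamma_uuv = -0.820847, Gamma_uvv = -4.807818, Gamma_vuu = 0.117264, Gamma_vuv = -0.377850, Gamma_vvv = -1.641694; k1 = (-0.500000, -0.125000, 0.234731, 0.043567)
  k2: at (u, v) = (-1.037500, -0.009375), (du/dtau, dv/dtau) = (-0.482395, -0.121732); Gamma_uuu = -0.194966, Gamma_uuv = -0.972002, Gamma_uvv = -4.577364, Gamma_vuu = 0.132179, Gamma_vuv = -0.434231, Gamma_vvv = -1.571748; k2 = (-0.482395, -0.121732, 0.227359, 0.043531)
  k3: at (u, v) = (-1.036180, -0.009130), (du/dtau, dv/dtau) = (-0.482948, -0.121735); Gamma_uuu = -0.195697, Gamma_uuv = -0.968492, Gamma_uvv = -4.583632, Gamma_vuu = 0.131856, Gamma_vuv = -0.432840, Gamma_vvv = -1.573500; k3 = (-0.482948, -0.121735, 0.227450, 0.043459)
  k4: at (u, v) = (-1.072442, -0.018260), (du/dtau, dv/dtau) = (-0.465883, -0.118481); Gamma_uuu = -0.167615, Gamma_uuv = -1.084380, Gamma_uvv = -4.354437, Gamma_vuu = 0.145043, Gamma_vuv = -0.477030, Gamma_vvv = -1.501481; k4 = (-0.465883, -0.118481, 0.217219, 0.042259)
  Y <- Y + (h/6)(k1 + 2k2 + 2k3 + k4): u = -1.0724, v = -0.0183, du/dtau = -0.4660, dv/dtau = -0.1185
step 2:
  k1: at (u, v) = (-1.072414, -0.018260), (du/dtau, dv/dtau) = (-0.465961, -0.118505); Gamma_uuu = -0.167609, Gamma_uuv = -1.084388, Gamma_uvv = -4.354452, Gamma_vuu = 0.145047, Gamma_vuv = -0.477027, Gamma_vvv = -1.501472; k1 = (-0.465961, -0.118505, 0.217299, 0.042275)
  k2: at (u, v) = (-1.107361, -0.027148), (du/dtau, dv/dtau) = (-0.449663, -0.115334); Gamma_uuu = -0.144037, Gamma_uuv = -1.170907, Gamma_uvv = -4.132940, Gamma_vuu = 0.156623, Gamma_vuv = -0.510808, Gamma_vvv = -1.429899; k2 = (-0.449663, -0.115334, 0.205550, 0.040334)
  k3: at (u, v) = (-1.106139, -0.026910), (du/dtau, dv/dtau) = (-0.450545, -0.115480); Gamma_uuu = -0.144556, Gamma_uuv = -1.169013, Gamma_uvv = -4.139039, Gamma_vuu = 0.156369, Gamma_vuv = -0.509994, Gamma_vvv = -1.431765; k3 = (-0.450545, -0.115480, 0.206185, 0.040421)
  k4: at (u, v) = (-1.139996, -0.035582), (du/dtau, dv/dtau) = (-0.435033, -0.112442); Gamma_uuu = -0.124779, Gamma_uuv = -1.232889, Gamma_uvv = -3.928361, Gamma_vuu = 0.166548, Gamma_vuv = -0.535592, Gamma_vvv = -1.362245; k4 = (-0.435033, -0.112442, 0.193897, 0.038101)
  Y <- Y + (h/6)(k1 + 2k2 + 2k3 + k4): u = -1.1399, v = -0.0356, du/dtau = -0.4351, dv/dtau = -0.1125
step 3:
  k1: at (u, v) = (-1.139949, -0.035575), (du/dtau, dv/dtau) = (-0.435094, -0.112458); Gamma_uuu = -0.124791, Gamma_uuv = -1.232851, Gamma_uvv = -3.928558, Gamma_vuu = 0.166542, Gamma_vuv = -0.535572, Gamma_vvv = -1.362304; k1 = (-0.435094, -0.112458, 0.193953, 0.038112)
  k2: at (u, v) = (-1.172582, -0.044009), (du/dtau, dv/dtau) = (-0.420548, -0.109599); Gamma_uuu = -0.108372, Gamma_uuv = -1.278258, Gamma_uvv = -3.731514, Gamma_vuu = 0.175448, Gamma_vuv = -0.554337, Gamma_vvv = -1.296062; k2 = (-0.420548, -0.109599, 0.181824, 0.035639)
  k3: at (u, v) = (-1.171491, -0.043795), (du/dtau, dv/dtau) = (-0.421457, -0.109785); Gamma_uuu = -0.108697, Gamma_uuv = -1.277462, Gamma_uvv = -3.736660, Gamma_vuu = 0.175269, Gamma_vuv = -0.553937, Gamma_vvv = -1.297710; k3 = (-0.421457, -0.109785, 0.182559, 0.035769)
  k4: at (u, v) = (-1.203168, -0.052042), (du/dtau, dv/dtau) = (-0.407710, -0.107092); Gamma_uuu = -0.094984, Gamma_uuv = -1.308977, Gamma_uvv = -3.552702, Gamma_vuu = 0.183130, Gamma_vuv = -0.567471, Gamma_vvv = -1.234919; k4 = (-0.407710, -0.107092, 0.170841, 0.033276)
  Y <- Y + (h/6)(k1 + 2k2 + 2k3 + k4): u = -1.2031, v = -0.0520, du/dtau = -0.4078, dv/dtau = -0.1071
step 4:
  k1: at (u, v) = (-1.203120, -0.052033), (du/dtau, dv/dtau) = (-0.407755, -0.107103); Gamma_uuu = -0.094997, Gamma_uuv = -1.308954, Gamma_uvv = -3.552925, Gamma_vuu = 0.183123, Gamma_vuv = -0.567458, Gamma_vvv = -1.234992; k1 = (-0.407755, -0.107103, 0.170878, 0.033283)
  k2: at (u, v) = (-1.233701, -0.060065), (du/dtau, dv/dtau) = (-0.394939, -0.104606); Gamma_uuu = -0.083652, Gamma_uuv = -1.329297, Gamma_uvv = -3.383067, Gamma_vuu = 0.190040, Gamma_vuv = -0.576683, Gamma_vvv = -1.176187; k2 = (-0.394939, -0.104606, 0.159902, 0.030878)
  k3: at (u, v) = (-1.232740, -0.059878), (du/dtau, dv/dtau) = (-0.395763, -0.104787); Gamma_uuu = -0.083838, Gamma_uuv = -1.329131, Gamma_uvv = -3.387158, Gamma_vuu = 0.189921, Gamma_vuv = -0.576533, Gamma_vvv = -1.177536; k3 = (-0.395763, -0.104787, 0.160563, 0.031001)
  k4: at (u, v) = (-1.262484, -0.067751), (du/dtau, dv/dtau) = (-0.383671, -0.102452); Gamma_uuu = -0.074379, Gamma_uuv = -1.341110, Gamma_uvv = -3.229673, Gamma_vuu = 0.196075, Gamma_vuv = -0.582475, Gamma_vvv = -1.122348; k4 = (-0.383671, -0.102452, 0.150282, 0.028710)
  Y <- Y + (h/6)(k1 + 2k2 + 2k3 + k4): u = -1.2624, v = -0.0677, du/dtau = -0.3837, dv/dtau = -0.1025

Answer: u = -1.2624, v = -0.0677, du/dtau = -0.3837, dv/dtau = -0.1025


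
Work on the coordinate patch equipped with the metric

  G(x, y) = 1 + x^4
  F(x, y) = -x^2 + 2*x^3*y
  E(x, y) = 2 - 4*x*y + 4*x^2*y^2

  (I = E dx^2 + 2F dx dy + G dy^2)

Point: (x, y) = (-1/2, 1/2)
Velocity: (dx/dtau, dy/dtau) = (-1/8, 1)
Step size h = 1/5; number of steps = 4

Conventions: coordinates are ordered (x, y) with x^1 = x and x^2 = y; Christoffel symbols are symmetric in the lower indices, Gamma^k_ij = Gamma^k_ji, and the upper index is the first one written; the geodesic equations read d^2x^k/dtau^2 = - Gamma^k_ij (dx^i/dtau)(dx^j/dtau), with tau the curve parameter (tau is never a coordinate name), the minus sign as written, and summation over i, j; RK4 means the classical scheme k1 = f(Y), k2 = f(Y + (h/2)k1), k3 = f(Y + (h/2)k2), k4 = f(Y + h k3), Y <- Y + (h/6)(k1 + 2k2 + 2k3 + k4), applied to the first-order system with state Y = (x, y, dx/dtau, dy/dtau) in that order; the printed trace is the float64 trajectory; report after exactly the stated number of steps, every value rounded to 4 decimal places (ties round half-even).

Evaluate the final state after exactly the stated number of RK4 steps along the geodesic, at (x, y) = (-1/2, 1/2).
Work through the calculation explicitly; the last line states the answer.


f(Y) = (dx/dtau, dy/dtau, -Gamma^x_ij Y'^i Y'^j, -Gamma^y_ij Y'^i Y'^j) with the Gammas evaluated at the stage position; h = 0.200000; intermediate values shown to 6 dp
step 0: x = -0.5000, y = 0.5000, dx/dtau = -0.1250, dy/dtau = 1.0000
step 1:
  k1: at (x, y) = (-0.500000, 0.500000), (dx/dtau, dy/dtau) = (-0.125000, 1.000000); Gamma_xxx = -0.452830, Gamma_xxy = 0.452830, Gamma_xyy = 0.000000, Gamma_yxx = 0.075472, Gamma_yxy = -0.075472, Gamma_yyy = 0.000000; k1 = (-0.125000, 1.000000, 0.120283, -0.020047)
  k2: at (x, y) = (-0.512500, 0.600000), (dx/dtau, dy/dtau) = (-0.112972, 0.997995); Gamma_xxx = -0.527030, Gamma_xxy = 0.450171, Gamma_xyy = 0.000000, Gamma_yxx = 0.085714, Gamma_yxy = -0.073214, Gamma_yyy = 0.000000; k2 = (-0.112972, 0.997995, 0.108236, -0.017603)
  k3: at (x, y) = (-0.511297, 0.599800), (dx/dtau, dy/dtau) = (-0.114176, 0.998240); Gamma_xxx = -0.527171, Gamma_xxy = 0.449385, Gamma_xyy = 0.000000, Gamma_yxx = 0.085422, Gamma_yxy = -0.072818, Gamma_yyy = 0.000000; k3 = (-0.114176, 0.998240, 0.109310, -0.017712)
  k4: at (x, y) = (-0.522835, 0.699648), (dx/dtau, dy/dtau) = (-0.103138, 0.996458); Gamma_xxx = -0.594874, Gamma_xxy = 0.444540, Gamma_xyy = 0.000000, Gamma_yxx = 0.093909, Gamma_yxy = -0.070177, Gamma_yyy = 0.000000; k4 = (-0.103138, 0.996458, 0.097701, -0.015423)
  Y <- Y + (h/6)(k1 + 2k2 + 2k3 + k4): x = -0.5227, y = 0.6996, dx/dtau = -0.1032, dy/dtau = 0.9965
step 2:
  k1: at (x, y) = (-0.522748, 0.699631), (dx/dtau, dy/dtau) = (-0.103231, 0.996463); Gamma_xxx = -0.594890, Gamma_xxy = 0.444488, Gamma_xyy = 0.000000, Gamma_yxx = 0.093888, Gamma_yxy = -0.070151, Gamma_yyy = 0.000000; k1 = (-0.103231, 0.996463, 0.097785, -0.015433)
  k2: at (x, y) = (-0.533071, 0.799277), (dx/dtau, dy/dtau) = (-0.093452, 0.994920); Gamma_xxx = -0.656314, Gamma_xxy = 0.437723, Gamma_xyy = 0.000000, Gamma_yxx = 0.100695, Gamma_yxy = -0.067157, Gamma_yyy = 0.000000; k2 = (-0.093452, 0.994920, 0.087129, -0.013368)
  k3: at (x, y) = (-0.532093, 0.799123), (dx/dtau, dy/dtau) = (-0.094518, 0.995127); Gamma_xxx = -0.656592, Gamma_xxy = 0.437189, Gamma_xyy = 0.000000, Gamma_yxx = 0.100462, Gamma_yxy = -0.066892, Gamma_yyy = 0.000000; k3 = (-0.094518, 0.995127, 0.088107, -0.013481)
  k4: at (x, y) = (-0.541651, 0.898656), (dx/dtau, dy/dtau) = (-0.085609, 0.993767); Gamma_xxx = -0.712134, Gamma_xxy = 0.429228, Gamma_xyy = 0.000000, Gamma_yxx = 0.105867, Gamma_yxy = -0.063810, Gamma_yyy = 0.000000; k4 = (-0.085609, 0.993767, 0.078253, -0.011633)
  Y <- Y + (h/6)(k1 + 2k2 + 2k3 + k4): x = -0.5416, y = 0.8986, dx/dtau = -0.0857, dy/dtau = 0.9938
step 3:
  k1: at (x, y) = (-0.541574, 0.898642), (dx/dtau, dy/dtau) = (-0.085680, 0.993771); Gamma_xxx = -0.712161, Gamma_xxy = 0.429190, Gamma_xyy = 0.000000, Gamma_yxx = 0.105849, Gamma_yxy = -0.063791, Gamma_yyy = 0.000000; k1 = (-0.085680, 0.993771, 0.078316, -0.011640)
  k2: at (x, y) = (-0.550142, 0.998019), (dx/dtau, dy/dtau) = (-0.077849, 0.992607); Gamma_xxx = -0.762317, Gamma_xxy = 0.420215, Gamma_xyy = 0.000000, Gamma_yxx = 0.109966, Gamma_yxy = -0.060617, Gamma_yyy = 0.000000; k2 = (-0.077849, 0.992607, 0.069563, -0.010035)
  k3: at (x, y) = (-0.549359, 0.997902), (dx/dtau, dy/dtau) = (-0.078724, 0.992768); Gamma_xxx = -0.762670, Gamma_xxy = 0.419860, Gamma_xyy = 0.000000, Gamma_yxx = 0.109792, Gamma_yxy = -0.060442, Gamma_yyy = 0.000000; k3 = (-0.078724, 0.992768, 0.070355, -0.010128)
  k4: at (x, y) = (-0.557319, 1.097195), (dx/dtau, dy/dtau) = (-0.071610, 0.991746); Gamma_xxx = -0.807883, Gamma_xxy = 0.410363, Gamma_xyy = 0.000000, Gamma_yxx = 0.112881, Gamma_yxy = -0.057338, Gamma_yyy = 0.000000; k4 = (-0.071610, 0.991746, 0.062429, -0.008723)
  Y <- Y + (h/6)(k1 + 2k2 + 2k3 + k4): x = -0.5573, y = 1.0972, dx/dtau = -0.0717, dy/dtau = 0.9917
step 4:
  k1: at (x, y) = (-0.557255, 1.097184), (dx/dtau, dy/dtau) = (-0.071661, 0.991748); Gamma_xxx = -0.807916, Gamma_xxy = 0.410337, Gamma_xyy = 0.000000, Gamma_yxx = 0.112868, Gamma_yxy = -0.057325, Gamma_yyy = 0.000000; k1 = (-0.071661, 0.991748, 0.062474, -0.008728)
  k2: at (x, y) = (-0.564421, 1.196359), (dx/dtau, dy/dtau) = (-0.065414, 0.990875); Gamma_xxx = -0.848747, Gamma_xxy = 0.400424, Gamma_xyy = 0.000000, Gamma_yxx = 0.115033, Gamma_yxy = -0.054271, Gamma_yyy = 0.000000; k2 = (-0.065414, 0.990875, 0.055540, -0.007528)
  k3: at (x, y) = (-0.563796, 1.196271), (dx/dtau, dy/dtau) = (-0.066107, 0.990995); Gamma_xxx = -0.849126, Gamma_xxy = 0.400189, Gamma_xyy = 0.000000, Gamma_yxx = 0.114908, Gamma_yxy = -0.054156, Gamma_yyy = 0.000000; k3 = (-0.066107, 0.990995, 0.056145, -0.007598)
  k4: at (x, y) = (-0.570476, 1.295383), (dx/dtau, dy/dtau) = (-0.060432, 0.990229); Gamma_xxx = -0.885953, Gamma_xxy = 0.390167, Gamma_xyy = 0.000000, Gamma_yxx = 0.116356, Gamma_yxy = -0.051242, Gamma_yyy = 0.000000; k4 = (-0.060432, 0.990229, 0.049932, -0.006558)
  Y <- Y + (h/6)(k1 + 2k2 + 2k3 + k4): x = -0.5704, y = 1.2954, dx/dtau = -0.0605, dy/dtau = 0.9902

Answer: x = -0.5704, y = 1.2954, dx/dtau = -0.0605, dy/dtau = 0.9902


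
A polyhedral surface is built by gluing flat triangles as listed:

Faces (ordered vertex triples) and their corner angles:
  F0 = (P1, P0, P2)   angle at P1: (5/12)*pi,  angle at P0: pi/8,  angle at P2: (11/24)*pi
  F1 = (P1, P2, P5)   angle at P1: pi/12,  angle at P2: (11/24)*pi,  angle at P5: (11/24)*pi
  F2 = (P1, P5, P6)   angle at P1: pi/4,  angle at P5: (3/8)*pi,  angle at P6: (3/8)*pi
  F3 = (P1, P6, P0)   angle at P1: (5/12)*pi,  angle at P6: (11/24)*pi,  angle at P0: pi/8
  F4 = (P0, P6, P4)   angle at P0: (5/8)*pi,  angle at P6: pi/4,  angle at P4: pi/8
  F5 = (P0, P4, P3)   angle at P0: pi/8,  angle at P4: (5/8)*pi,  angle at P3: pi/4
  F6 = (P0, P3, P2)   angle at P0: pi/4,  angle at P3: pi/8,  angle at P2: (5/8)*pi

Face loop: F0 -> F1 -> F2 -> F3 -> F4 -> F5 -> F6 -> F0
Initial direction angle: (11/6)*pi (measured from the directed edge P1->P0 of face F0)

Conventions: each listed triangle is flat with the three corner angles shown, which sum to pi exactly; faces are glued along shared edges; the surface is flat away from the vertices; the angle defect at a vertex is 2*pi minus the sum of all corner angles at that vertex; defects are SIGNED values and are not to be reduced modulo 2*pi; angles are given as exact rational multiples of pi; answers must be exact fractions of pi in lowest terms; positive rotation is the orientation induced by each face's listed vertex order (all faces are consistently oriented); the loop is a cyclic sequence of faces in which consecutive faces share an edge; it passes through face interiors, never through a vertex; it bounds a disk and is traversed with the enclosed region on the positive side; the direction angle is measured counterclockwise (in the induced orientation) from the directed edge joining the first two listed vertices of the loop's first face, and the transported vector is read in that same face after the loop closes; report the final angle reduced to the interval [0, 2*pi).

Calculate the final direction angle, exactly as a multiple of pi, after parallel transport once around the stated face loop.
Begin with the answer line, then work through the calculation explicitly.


Answer: final direction angle = (17/12)*pi

enclosed vertex P0: corner angles sum to (5/4)*pi, defect = 2*pi - (5/4)*pi = (3/4)*pi
enclosed vertex P1: corner angles sum to (7/6)*pi, defect = 2*pi - (7/6)*pi = (5/6)*pi
holonomy = initial angle + sum of enclosed defects (mod 2*pi), positive in the induced orientation
final angle = (11/6)*pi + (19/12)*pi = (17/12)*pi (mod 2*pi)


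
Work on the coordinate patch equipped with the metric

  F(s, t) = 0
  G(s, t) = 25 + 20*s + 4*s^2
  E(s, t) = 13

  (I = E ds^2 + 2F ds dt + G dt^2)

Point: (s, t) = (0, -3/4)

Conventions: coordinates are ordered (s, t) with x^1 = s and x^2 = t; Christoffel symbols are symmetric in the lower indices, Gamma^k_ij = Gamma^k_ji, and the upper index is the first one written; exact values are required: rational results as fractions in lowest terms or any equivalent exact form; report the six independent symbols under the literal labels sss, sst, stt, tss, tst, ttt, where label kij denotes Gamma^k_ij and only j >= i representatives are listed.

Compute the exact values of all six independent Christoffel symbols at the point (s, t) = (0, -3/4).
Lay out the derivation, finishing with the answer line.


E = 13, F = 0, G = 25 at the point
E_s = 0, E_t = 0, F_s = 0, F_t = 0, G_s = 20, G_t = 0
EG - F^2 = 325;  g^inv = (1/325) * [[25, 0], [0, 13]]
first-kind symbols [ij,l] = (1/2)(d_i g_jl + d_j g_il - d_l g_ij): [ss,s] = E_s/2 = 0, [ss,t] = F_s - E_t/2 = 0, [st,s] = E_t/2 = 0, [st,t] = G_s/2 = 10, [tt,s] = F_t - G_s/2 = -10, [tt,t] = G_t/2 = 0
Gamma^s_ij = (G*[ij,s] - F*[ij,t])/(EG - F^2), Gamma^t_ij = (E*[ij,t] - F*[ij,s])/(EG - F^2)

Answer: Gamma_sss = 0, Gamma_sst = 0, Gamma_stt = -10/13, Gamma_tss = 0, Gamma_tst = 2/5, Gamma_ttt = 0


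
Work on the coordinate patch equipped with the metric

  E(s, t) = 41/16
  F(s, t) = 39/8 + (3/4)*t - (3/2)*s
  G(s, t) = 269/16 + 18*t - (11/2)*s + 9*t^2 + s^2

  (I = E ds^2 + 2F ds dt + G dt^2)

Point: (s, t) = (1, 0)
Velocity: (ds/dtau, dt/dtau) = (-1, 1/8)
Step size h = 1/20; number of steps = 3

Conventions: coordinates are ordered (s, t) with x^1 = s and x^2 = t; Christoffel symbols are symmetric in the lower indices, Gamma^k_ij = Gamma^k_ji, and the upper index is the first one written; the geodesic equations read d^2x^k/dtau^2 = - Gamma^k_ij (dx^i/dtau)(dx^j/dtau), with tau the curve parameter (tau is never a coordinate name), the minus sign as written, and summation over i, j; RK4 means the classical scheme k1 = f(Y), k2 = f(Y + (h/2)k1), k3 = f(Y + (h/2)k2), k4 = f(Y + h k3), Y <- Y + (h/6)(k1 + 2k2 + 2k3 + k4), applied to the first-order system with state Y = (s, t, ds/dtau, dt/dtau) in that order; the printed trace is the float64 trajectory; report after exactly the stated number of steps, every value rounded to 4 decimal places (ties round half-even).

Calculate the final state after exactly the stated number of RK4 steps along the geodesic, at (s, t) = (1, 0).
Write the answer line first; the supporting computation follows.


Answer: s = 0.8480, t = 0.0201, ds/dtau = -1.0269, dt/dtau = 0.1427

f(Y) = (ds/dtau, dt/dtau, -Gamma^s_ij Y'^i Y'^j, -Gamma^t_ij Y'^i Y'^j) with the Gammas evaluated at the stage position; h = 0.050000; intermediate values shown to 6 dp
step 0: s = 1.0000, t = 0.0000, ds/dtau = -1.0000, dt/dtau = 0.1250
step 1:
  k1: at (s, t) = (1.000000, 0.000000), (ds/dtau, dt/dtau) = (-1.000000, 0.125000); Gamma_sss = 0.251114, Gamma_sst = 0.292966, Gamma_stt = 0.020151, Gamma_tss = -0.190661, Gamma_tst = -0.222438, Gamma_ttt = 0.725441; k1 = (-1.000000, 0.125000, -0.178187, 0.123716)
  k2: at (s, t) = (0.975000, 0.003125), (ds/dtau, dt/dtau) = (-1.004455, 0.128093); Gamma_sss = 0.252829, Gamma_sst = 0.299181, Gamma_stt = 0.030810, Gamma_tss = -0.189723, Gamma_tst = -0.224505, Gamma_ttt = 0.716299; k2 = (-1.004455, 0.128093, -0.178605, 0.121893)
  k3: at (s, t) = (0.974889, 0.003202), (ds/dtau, dt/dtau) = (-1.004465, 0.128047); Gamma_sss = 0.252807, Gamma_sst = 0.299174, Gamma_stt = 0.030879, Gamma_tss = -0.189694, Gamma_tst = -0.224486, Gamma_ttt = 0.716233; k3 = (-1.004465, 0.128047, -0.178617, 0.121902)
  k4: at (s, t) = (0.949777, 0.006402), (ds/dtau, dt/dtau) = (-1.008931, 0.131095); Gamma_sss = 0.254479, Gamma_sst = 0.305412, Gamma_stt = 0.041926, Gamma_tss = -0.188734, Gamma_tst = -0.226509, Gamma_ttt = 0.707002; k4 = (-1.008931, 0.131095, -0.178974, 0.120051)
  Y <- Y + (h/6)(k1 + 2k2 + 2k3 + k4): s = 0.9498, t = 0.0064, ds/dtau = -1.0089, dt/dtau = 0.1311
step 2:
  k1: at (s, t) = (0.949777, 0.006403), (ds/dtau, dt/dtau) = (-1.008930, 0.131095); Gamma_sss = 0.254478, Gamma_sst = 0.305412, Gamma_stt = 0.041926, Gamma_tss = -0.188734, Gamma_tst = -0.226508, Gamma_ttt = 0.707002; k1 = (-1.008930, 0.131095, -0.178973, 0.120051)
  k2: at (s, t) = (0.924554, 0.009680), (ds/dtau, dt/dtau) = (-1.013404, 0.134096); Gamma_sss = 0.256105, Gamma_sst = 0.311670, Gamma_stt = 0.053362, Gamma_tss = -0.187750, Gamma_tst = -0.228485, Gamma_ttt = 0.697684; k2 = (-1.013404, 0.134096, -0.179268, 0.118173)
  k3: at (s, t) = (0.924442, 0.009756), (ds/dtau, dt/dtau) = (-1.013412, 0.134049); Gamma_sss = 0.256084, Gamma_sst = 0.311664, Gamma_stt = 0.053432, Gamma_tss = -0.187723, Gamma_tst = -0.228466, Gamma_ttt = 0.697620; k3 = (-1.013412, 0.134049, -0.179282, 0.118184)
  k4: at (s, t) = (0.899106, 0.013106), (ds/dtau, dt/dtau) = (-1.017894, 0.137004); Gamma_sss = 0.257667, Gamma_sst = 0.317943, Gamma_stt = 0.065258, Gamma_tss = -0.186719, Gamma_tst = -0.230398, Gamma_ttt = 0.688222; k4 = (-1.017894, 0.137004, -0.179518, 0.116283)
  Y <- Y + (h/6)(k1 + 2k2 + 2k3 + k4): s = 0.8991, t = 0.0131, ds/dtau = -1.0179, dt/dtau = 0.1370
step 3:
  k1: at (s, t) = (0.899106, 0.013106), (ds/dtau, dt/dtau) = (-1.017893, 0.137003); Gamma_sss = 0.257666, Gamma_sst = 0.317942, Gamma_stt = 0.065258, Gamma_tss = -0.186719, Gamma_tst = -0.230398, Gamma_ttt = 0.688222; k1 = (-1.017893, 0.137003, -0.179518, 0.116283)
  k2: at (s, t) = (0.873659, 0.016531), (ds/dtau, dt/dtau) = (-1.022381, 0.139910); Gamma_sss = 0.259205, Gamma_sst = 0.324238, Gamma_stt = 0.077475, Gamma_tss = -0.185694, Gamma_tst = -0.232284, Gamma_ttt = 0.678745; k2 = (-1.022381, 0.139910, -0.179695, 0.114361)
  k3: at (s, t) = (0.873547, 0.016604), (ds/dtau, dt/dtau) = (-1.022386, 0.139862); Gamma_sss = 0.259185, Gamma_sst = 0.324232, Gamma_stt = 0.077546, Gamma_tss = -0.185668, Gamma_tst = -0.232265, Gamma_ttt = 0.678684; k3 = (-1.022386, 0.139862, -0.179710, 0.114373)
  k4: at (s, t) = (0.847987, 0.020099), (ds/dtau, dt/dtau) = (-1.026879, 0.142722); Gamma_sss = 0.260680, Gamma_sst = 0.330545, Gamma_stt = 0.090155, Gamma_tss = -0.184626, Gamma_tst = -0.234107, Gamma_ttt = 0.669134; k4 = (-1.026879, 0.142722, -0.179830, 0.112433)
  Y <- Y + (h/6)(k1 + 2k2 + 2k3 + k4): s = 0.8480, t = 0.0201, ds/dtau = -1.0269, dt/dtau = 0.1427


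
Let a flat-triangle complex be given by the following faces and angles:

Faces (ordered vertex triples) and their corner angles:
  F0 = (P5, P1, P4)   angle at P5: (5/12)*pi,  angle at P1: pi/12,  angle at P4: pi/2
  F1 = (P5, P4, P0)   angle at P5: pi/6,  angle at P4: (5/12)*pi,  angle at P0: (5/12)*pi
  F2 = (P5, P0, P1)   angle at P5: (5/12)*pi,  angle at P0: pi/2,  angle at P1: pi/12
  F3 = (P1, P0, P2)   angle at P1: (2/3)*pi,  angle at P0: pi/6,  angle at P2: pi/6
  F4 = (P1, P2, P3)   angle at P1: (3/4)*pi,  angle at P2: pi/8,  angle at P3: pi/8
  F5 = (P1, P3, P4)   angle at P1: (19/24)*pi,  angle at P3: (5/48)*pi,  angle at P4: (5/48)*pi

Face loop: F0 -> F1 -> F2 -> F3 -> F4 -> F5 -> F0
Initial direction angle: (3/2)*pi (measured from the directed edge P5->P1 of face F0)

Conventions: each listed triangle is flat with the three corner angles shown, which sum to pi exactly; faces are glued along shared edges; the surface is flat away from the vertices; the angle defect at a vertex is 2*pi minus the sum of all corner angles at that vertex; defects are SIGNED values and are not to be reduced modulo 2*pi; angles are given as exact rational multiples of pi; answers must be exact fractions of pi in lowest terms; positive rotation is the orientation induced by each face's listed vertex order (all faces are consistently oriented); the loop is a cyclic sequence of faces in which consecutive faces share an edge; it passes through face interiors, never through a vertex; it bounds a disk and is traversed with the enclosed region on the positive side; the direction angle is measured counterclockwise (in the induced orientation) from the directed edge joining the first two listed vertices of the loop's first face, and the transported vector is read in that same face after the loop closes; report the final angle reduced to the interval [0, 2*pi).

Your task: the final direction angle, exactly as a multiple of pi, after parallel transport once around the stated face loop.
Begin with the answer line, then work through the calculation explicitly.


Answer: final direction angle = pi/8

enclosed vertex P1: corner angles sum to (19/8)*pi, defect = 2*pi - (19/8)*pi = (-3/8)*pi
enclosed vertex P5: corner angles sum to pi, defect = 2*pi - pi = pi
adding the enclosed defects to the starting angle (mod 2*pi, induced orientation) gives the holonomy
final angle = (3/2)*pi + (5/8)*pi = pi/8 (mod 2*pi)
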